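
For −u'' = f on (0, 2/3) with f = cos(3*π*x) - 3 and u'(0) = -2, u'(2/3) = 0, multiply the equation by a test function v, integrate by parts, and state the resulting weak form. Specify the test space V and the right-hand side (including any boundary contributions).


V = H^1(0, 2/3) (v unrestricted at boundary; u is determined up to an additive constant); weak form: ∫_0^2/3 u'v' dx = ∫_0^2/3 (cos(3*π*x) - 3) v dx + 2·v(0) for all v ∈ V.

Multiply both sides by a test function v and integrate from 0 to 2/3:
  ∫_0^2/3 −u''(x) v(x) dx = ∫_0^2/3 f(x) v(x) dx.
Integrate the LHS by parts once:
  ∫_0^2/3 −u'' v dx = −[u'(x) v(x)]_0^2/3 + ∫_0^2/3 u'(x) v'(x) dx.
Thus ∫_0^2/3 u'(x) v'(x) dx = ∫_0^2/3 f(x) v(x) dx + [u'(x) v(x)]_0^2/3.
Choose V so that boundary terms are either known or forced to vanish.
u has inhomogeneous Neumann u'(0) = -2, u'(2/3) = 0. [u' v]_0^2/3 = (0)·v(2/3) − (-2)·v(0) = 2·v(0). Take V = H^1(0, 2/3); boundary term becomes part of RHS.
Weak formulation: find u (satisfying any essential BC) such that ∫_0^2/3 u'(x) v'(x) dx = ∫_0^2/3 f v dx + 2·v(0) for all v ∈ V (Neumann data are natural BCs: they enter the RHS as boundary terms).
Substituting f(x) = cos(3*π*x) - 3, the right-hand side is ∫_0^2/3 (cos(3*π*x) - 3) v dx + 2·v(0).
Compatibility check (pure Neumann): taking v ≡ 1 ∈ V gives 0 = ∫_0^2/3 f dx + (0) − (-2), i.e. ∫_0^2/3 f dx must equal u'(0) − u'(2/3) = -2. Indeed ∫_0^2/3 (cos(3*π*x) - 3) dx = -2, so the data are compatible. The solution is then unique only up to an additive constant (fix it e.g. by requiring ∫_0^2/3 u dx = 0).


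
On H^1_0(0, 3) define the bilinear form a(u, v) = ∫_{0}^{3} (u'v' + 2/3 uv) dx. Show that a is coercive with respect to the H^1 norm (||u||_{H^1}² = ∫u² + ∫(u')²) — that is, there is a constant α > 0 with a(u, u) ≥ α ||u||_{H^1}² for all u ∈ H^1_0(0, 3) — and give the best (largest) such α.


α = (6 + π^2)/(9 + π^2)

Coercivity of a(·,·) on H^1_0(0, 3) means a(u, u) ≥ α ||u||_{H^1}² for every u ∈ H^1_0.
The interval has length L = 3, and Poincaré/coercivity depend only on L. Here a(u, u) = ∫(u')² + (2/3)·∫u².
Here 0 < c = 2/3 < 1. The condition a(u,u) ≥ α||u||_{H^1}² reads (1−α)∫(u')² ≥ (α−c)∫u². Any admissible α is ≤ 1 (rapidly oscillating u have ∫u²/∫(u')² → 0), and α = 1 would force 0 ≥ (1−c)∫u², impossible since c < 1; so 1−α > 0. By the sharp Poincaré inequality on H^1_0 of an interval of length L, ∫(u')² ≥ (π/L)²∫u² with equality for the first sine mode sin(π(x−x₀)/L) (x₀ the left endpoint), so the inequality holds for all u iff (1−α)(π/L)² ≥ α − c, i.e. α ≤ ((π/L)² + c)/((π/L)² + 1) = (1 + c(L/π)²)/(1 + (L/π)²). With (π/L)² = π^2/9 and c = 2/3, the largest admissible constant is α = ((π/L)² + c)/((π/L)² + 1).
Simplifying, α = (6 + π^2)/(9 + π^2).


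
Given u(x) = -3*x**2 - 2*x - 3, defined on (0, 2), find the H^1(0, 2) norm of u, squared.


||u||_{H^1}^2 = 5374/15

The H^1 norm (squared) on an interval (0, L) is
  ||u||_{H^1}^2 = ∫_0^L u(x)^2 dx + ∫_0^L u'(x)^2 dx.
Compute u'(x) = -6*x - 2.
Then u(x)^2 = 9*x**4 + 12*x**3 + 22*x**2 + 12*x + 9 and u'(x)^2 = 36*x**2 + 24*x + 4.
Integrate each monomial from 0 to 2 using ∫_0^2 c·x^n dx = c·2^(n+1)/(n+1):
  ∫_0^2 u(x)^2 dx = ∫_0^2 (9*x^4 + 12*x^3 + 22*x^2 + 12*x + 9) dx. Term by term:
    ∫_0^2 9*x^4 dx = 288/5;  ∫_0^2 12*x^3 dx = 48;  ∫_0^2 22*x^2 dx = 176/3;
    ∫_0^2 12*x dx = 24;  ∫_0^2 9 dx = 18.
  Sum: 288/5 + 48 + 176/3 + 24 + 18 = 3094/15.
  ∫_0^2 u'(x)^2 dx = ∫_0^2 (36*x^2 + 24*x + 4) dx. Term by term:
    ∫_0^2 36*x^2 dx = 96;  ∫_0^2 24*x dx = 48;  ∫_0^2 4 dx = 8.
  Sum: 96 + 48 + 8 = 152.
Adding: ||u||_{H^1}^2 = 3094/15 + 152 = 5374/15.


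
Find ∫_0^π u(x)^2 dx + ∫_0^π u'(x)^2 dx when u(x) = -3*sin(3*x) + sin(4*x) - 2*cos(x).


||u||_{H^1(0,π)}^2 = -64/15 + 115*π/2

u'(x) = 2*sin(x) - 9*cos(3*x) + 4*cos(4*x).
Expand u² and (u')² and integrate term by term on (0, π), using: for integers n ≥ 1, ∫_0^π sin²(nx) dx = ∫_0^π cos²(nx) dx = π/2; for n ≠ n', ∫_0^π sin(nx)sin(n'x) dx = ∫_0^π cos(nx)cos(n'x) dx = 0; and by product-to-sum, ∫_0^π sin(nx)cos(n'x) dx = ½∫_0^π [sin((n+n')x) + sin((n−n')x)] dx, which is 0 when n+n' is even and 2n/(n²−n'²) when n+n' is odd (it need not vanish on (0, π)).
  u² squared terms: (-3)²·∫sin(3x)² dx = 9·π/2 = 9*π/2;  (-2)²·∫cos(x)² dx = 4·π/2 = 2*π;  (1)²·∫sin(4x)² dx = 1·π/2 = π/2.
  u² cross terms: 2·(-3)·(-2)·∫sin(3x)·cos(x) dx = 12·(0) = 0;  2·(-3)·(1)·∫sin(3x)·sin(4x) dx = -6·(0) = 0;  2·(-2)·(1)·∫cos(x)·sin(4x) dx = -4·(8/15) = -32/15.
  So ∫_0^π u² dx = 9*π/2 + 2*π + π/2 + 0 + 0 − 32/15 = -32/15 + 7*π.
  (u')² squared terms: (-9)²·∫cos(3x)² dx = 81·π/2 = 81*π/2;  (2)²·∫sin(x)² dx = 4·π/2 = 2*π;  (4)²·∫cos(4x)² dx = 16·π/2 = 8*π.
  (u')² cross terms: 2·(-9)·(2)·∫cos(3x)·sin(x) dx = -36·(0) = 0;  2·(-9)·(4)·∫cos(3x)·cos(4x) dx = -72·(0) = 0;  2·(2)·(4)·∫sin(x)·cos(4x) dx = 16·(-2/15) = -32/15.
  So ∫_0^π (u')² dx = 81*π/2 + 2*π + 8*π + 0 + 0 − 32/15 = -32/15 + 101*π/2.
||u||_{H^1}^2 = (-32/15 + 7*π) + (-32/15 + 101*π/2) = -64/15 + 115*π/2.


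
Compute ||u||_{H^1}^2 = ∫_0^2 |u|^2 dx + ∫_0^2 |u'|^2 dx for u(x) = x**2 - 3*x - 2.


||u||_{H^1}^2 = 162/5

The H^1 norm (squared) on an interval (0, L) is
  ||u||_{H^1}^2 = ∫_0^L u(x)^2 dx + ∫_0^L u'(x)^2 dx.
Compute u'(x) = 2*x - 3.
Then u(x)^2 = x**4 - 6*x**3 + 5*x**2 + 12*x + 4 and u'(x)^2 = 4*x**2 - 12*x + 9.
Integrate each monomial from 0 to 2 using ∫_0^2 c·x^n dx = c·2^(n+1)/(n+1):
  ∫_0^2 u(x)^2 dx = ∫_0^2 (x^4 - 6*x^3 + 5*x^2 + 12*x + 4) dx. Term by term:
    ∫_0^2 x^4 dx = 32/5;  ∫_0^2 -6*x^3 dx = -24;  ∫_0^2 5*x^2 dx = 40/3;
    ∫_0^2 12*x dx = 24;  ∫_0^2 4 dx = 8.
  Sum: 32/5 − 24 + 40/3 + 24 + 8 = 416/15.
  ∫_0^2 u'(x)^2 dx = ∫_0^2 (4*x^2 - 12*x + 9) dx. Term by term:
    ∫_0^2 4*x^2 dx = 32/3;  ∫_0^2 -12*x dx = -24;  ∫_0^2 9 dx = 18.
  Sum: 32/3 − 24 + 18 = 14/3.
Adding: ||u||_{H^1}^2 = 416/15 + 14/3 = 162/5.


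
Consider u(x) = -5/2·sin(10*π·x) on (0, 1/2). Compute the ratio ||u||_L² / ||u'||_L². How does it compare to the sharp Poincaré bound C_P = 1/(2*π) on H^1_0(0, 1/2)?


||u||_L² / ||u'||_L² = 1/(10*π) < C_P = 1/(2*π).

u(x) = -5/2·sin(10*π·x), so u'(x) = -25*π*cos(10*π*x).
Writing u(x) = A·sin(kπx/L) with A = -5/2 and k = 5, use ∫_0^L sin²(kπx/L) dx = L/2 and ∫_0^L cos²(kπx/L) dx = L/2.
u² = 25/4·sin²(10*π·x) and (u')² = 625*π^2·cos²(10*π·x), and each of sin², cos² integrates to L/2 = 1/4 over (0, 1/2).
∫_0^1/2 u² dx = 25/16, so ||u||_L² = 5/4.
∫_0^1/2 (u')² dx = 625*π^2/4, so ||u'||_L² = 25*π/2.
Ratio ||u||_L² / ||u'||_L² = 1/(10*π).
Sharp Poincaré constant on H^1_0(0, 1/2) is C_P = L/π = 1/(2*π), achieved by sin(2*π·x).
This is the k = 5 harmonic; the ratio L/(kπ) is strictly less than C_P = L/π, consistent with the sharp inequality ||u||_L² ≤ C_P ||u'||_L².


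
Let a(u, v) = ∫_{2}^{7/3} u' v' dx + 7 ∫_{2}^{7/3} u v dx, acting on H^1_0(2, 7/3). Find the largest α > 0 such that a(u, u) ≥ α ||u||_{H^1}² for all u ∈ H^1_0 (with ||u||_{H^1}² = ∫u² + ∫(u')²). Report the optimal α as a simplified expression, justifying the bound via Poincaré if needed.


α = 1

Coercivity of a(·,·) on H^1_0(2, 7/3) means a(u, u) ≥ α ||u||_{H^1}² for every u ∈ H^1_0.
The interval has length L = 1/3, and Poincaré/coercivity depend only on L. Here a(u, u) = ∫(u')² + (7)·∫u².
Here c = 7 ≥ 1, so a(u,u) = ∫(u')² + c∫u² ≥ ∫(u')² + ∫u² = ||u||_{H^1}², i.e. α = 1 works. No larger α is possible: a(u,u) ≥ α||u||_{H^1}² means (1−α)∫(u')² ≥ (α−c)∫u², and for the modes u_n = sin(nπ(x−x₀)/L) (x₀ the left endpoint) one has ∫u_n²/∫(u_n')² = (L/(nπ))² → 0, so a(u_n,u_n)/||u_n||_{H^1}² → 1. Hence the optimal constant is α = 1.
Therefore α = 1.


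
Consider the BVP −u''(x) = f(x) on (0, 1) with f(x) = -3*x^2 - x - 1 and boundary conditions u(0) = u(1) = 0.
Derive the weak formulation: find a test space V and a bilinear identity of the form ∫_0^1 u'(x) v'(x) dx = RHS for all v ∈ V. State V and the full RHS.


V = H^1_0(0, 1) (so v(0) = v(1) = 0); weak form: ∫_0^1 u'v' dx = ∫_0^1 (-3*x^2 - x - 1) v dx for all v ∈ V.

Multiply both sides by a test function v and integrate from 0 to 1:
  ∫_0^1 −u''(x) v(x) dx = ∫_0^1 f(x) v(x) dx.
Integrate the LHS by parts once:
  ∫_0^1 −u'' v dx = −[u'(x) v(x)]_0^1 + ∫_0^1 u'(x) v'(x) dx.
Thus ∫_0^1 u'(x) v'(x) dx = ∫_0^1 f(x) v(x) dx + [u'(x) v(x)]_0^1.
Choose V so that boundary terms are either known or forced to vanish.
u is Dirichlet: u(0) = u(1) = 0. Let V = H^1_0(0, 1); then v(0) = v(1) = 0, and [u' v]_0^1 = 0.
Weak formulation: find u (satisfying any essential BC) such that ∫_0^1 u'(x) v'(x) dx = ∫_0^1 f v dx for all v ∈ V.
Substituting f(x) = -3*x^2 - x - 1, the right-hand side is ∫_0^1 (-3*x^2 - x - 1) v dx.


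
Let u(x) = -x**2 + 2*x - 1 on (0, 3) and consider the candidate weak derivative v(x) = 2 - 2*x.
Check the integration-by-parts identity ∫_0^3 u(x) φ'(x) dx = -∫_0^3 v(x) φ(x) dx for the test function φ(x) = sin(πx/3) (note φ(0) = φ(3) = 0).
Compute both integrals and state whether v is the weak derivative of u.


LHS = 6/π, RHS = 6/π. Yes, v = u' weakly.

u(x) = -x**2 + 2*x - 1, classical derivative u'(x) = 2 - 2*x.
φ(x) = sin(πx/3), so φ'(x) = π*cos(π*x/3)/3.
Note φ(0) = φ(3) = 0, so the boundary term u·φ vanishes.
LHS = ∫_0^3 u(x) φ'(x) dx = ∫_0^3 (-π*x^2*cos(π*x/3)/3 + 2*π*x*cos(π*x/3)/3 - π*cos(π*x/3)/3) dx. Term by term:
  ∫_0^3 -π*cos(π*x/3)/3 dx = 0;  ∫_0^3 -π*x^2*cos(π*x/3)/3 dx = 18/π;  ∫_0^3 2*π*x*cos(π*x/3)/3 dx = -12/π.
Sum: 0 + 18/π − 12/π = 6/π.
So LHS = 6/π.
∫_0^3 v(x) φ(x) dx = ∫_0^3 (-2*x*sin(π*x/3) + 2*sin(π*x/3)) dx. Term by term:
  ∫_0^3 2*sin(π*x/3) dx = 12/π;  ∫_0^3 -2*x*sin(π*x/3) dx = -18/π.
Sum: 12/π − 18/π = -6/π.
So RHS = -∫_0^3 v(x) φ(x) dx = 6/π.
LHS = RHS, so the identity holds for this test φ.
Moreover u is smooth here and v(x) = u'(x) = 2 - 2*x pointwise, so the identity holds for every test function. Hence v is the weak derivative of u.


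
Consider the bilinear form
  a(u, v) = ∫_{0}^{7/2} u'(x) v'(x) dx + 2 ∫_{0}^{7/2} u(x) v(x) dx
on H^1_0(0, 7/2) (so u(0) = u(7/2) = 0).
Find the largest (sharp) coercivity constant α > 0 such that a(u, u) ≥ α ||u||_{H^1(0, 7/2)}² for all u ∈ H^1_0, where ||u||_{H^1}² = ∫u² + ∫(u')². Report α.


α = 1

Coercivity of a(·,·) on H^1_0(0, 7/2) means a(u, u) ≥ α ||u||_{H^1}² for every u ∈ H^1_0.
The interval has length L = 7/2, and Poincaré/coercivity depend only on L. Here a(u, u) = ∫(u')² + (2)·∫u².
Here c = 2 ≥ 1, so a(u,u) = ∫(u')² + c∫u² ≥ ∫(u')² + ∫u² = ||u||_{H^1}², i.e. α = 1 works. No larger α is possible: a(u,u) ≥ α||u||_{H^1}² means (1−α)∫(u')² ≥ (α−c)∫u², and for the modes u_n = sin(nπ(x−x₀)/L) (x₀ the left endpoint) one has ∫u_n²/∫(u_n')² = (L/(nπ))² → 0, so a(u_n,u_n)/||u_n||_{H^1}² → 1. Hence the optimal constant is α = 1.
Therefore α = 1.


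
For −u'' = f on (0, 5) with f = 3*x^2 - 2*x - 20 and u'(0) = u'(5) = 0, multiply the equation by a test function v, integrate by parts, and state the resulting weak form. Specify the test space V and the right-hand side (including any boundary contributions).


V = H^1(0, 5) (no boundary constraint on v; u is determined up to an additive constant); weak form: ∫_0^5 u'v' dx = ∫_0^5 (3*x^2 - 2*x - 20) v dx for all v ∈ V.

Multiply both sides by a test function v and integrate from 0 to 5:
  ∫_0^5 −u''(x) v(x) dx = ∫_0^5 f(x) v(x) dx.
Integrate the LHS by parts once:
  ∫_0^5 −u'' v dx = −[u'(x) v(x)]_0^5 + ∫_0^5 u'(x) v'(x) dx.
Thus ∫_0^5 u'(x) v'(x) dx = ∫_0^5 f(x) v(x) dx + [u'(x) v(x)]_0^5.
Choose V so that boundary terms are either known or forced to vanish.
u has homogeneous Neumann: u'(0) = u'(5) = 0. So [u' v]_0^5 = 0·v(5) − 0·v(0) = 0 for any v; take V = H^1(0, 5).
Weak formulation: find u (satisfying any essential BC) such that ∫_0^5 u'(x) v'(x) dx = ∫_0^5 f v dx for all v ∈ V (homogeneous Neumann, so boundary terms vanish).
Substituting f(x) = 3*x^2 - 2*x - 20, the right-hand side is ∫_0^5 (3*x^2 - 2*x - 20) v dx.
Compatibility check (pure Neumann): taking v ≡ 1 ∈ V gives 0 = ∫_0^5 f dx + (0) − (0), i.e. ∫_0^5 f dx must equal u'(0) − u'(5) = 0. Indeed ∫_0^5 (3*x^2 - 2*x - 20) dx = 0, so the data are compatible. The solution is then unique only up to an additive constant (fix it e.g. by requiring ∫_0^5 u dx = 0).


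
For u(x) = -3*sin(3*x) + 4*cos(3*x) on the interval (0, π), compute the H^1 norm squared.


||u||_{H^1(0,π)}^2 = 125*π

u'(x) = -12*sin(3*x) - 9*cos(3*x).
Expand u² and (u')² and integrate term by term on (0, π), using: for integers n ≥ 1, ∫_0^π sin²(nx) dx = ∫_0^π cos²(nx) dx = π/2; for n ≠ n', ∫_0^π sin(nx)sin(n'x) dx = ∫_0^π cos(nx)cos(n'x) dx = 0; and by product-to-sum, ∫_0^π sin(nx)cos(n'x) dx = ½∫_0^π [sin((n+n')x) + sin((n−n')x)] dx, which is 0 when n+n' is even and 2n/(n²−n'²) when n+n' is odd (it need not vanish on (0, π)).
  u² squared terms: (-3)²·∫sin(3x)² dx = 9·π/2 = 9*π/2;  (4)²·∫cos(3x)² dx = 16·π/2 = 8*π.
  u² cross terms: 2·(-3)·(4)·∫sin(3x)·cos(3x) dx = -24·(0) = 0.
  So ∫_0^π u² dx = 9*π/2 + 8*π + 0 = 25*π/2.
  (u')² squared terms: (-12)²·∫sin(3x)² dx = 144·π/2 = 72*π;  (-9)²·∫cos(3x)² dx = 81·π/2 = 81*π/2.
  (u')² cross terms: 2·(-12)·(-9)·∫sin(3x)·cos(3x) dx = 216·(0) = 0.
  So ∫_0^π (u')² dx = 72*π + 81*π/2 + 0 = 225*π/2.
||u||_{H^1}^2 = (25*π/2) + (225*π/2) = 125*π.


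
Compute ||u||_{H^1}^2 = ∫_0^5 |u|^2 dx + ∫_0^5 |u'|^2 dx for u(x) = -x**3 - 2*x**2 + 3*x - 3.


||u||_{H^1}^2 = 1223105/42

The H^1 norm (squared) on an interval (0, L) is
  ||u||_{H^1}^2 = ∫_0^L u(x)^2 dx + ∫_0^L u'(x)^2 dx.
Compute u'(x) = -3*x**2 - 4*x + 3.
Then u(x)^2 = x**6 + 4*x**5 - 2*x**4 - 6*x**3 + 21*x**2 - 18*x + 9 and u'(x)^2 = 9*x**4 + 24*x**3 - 2*x**2 - 24*x + 9.
Integrate each monomial from 0 to 5 using ∫_0^5 c·x^n dx = c·5^(n+1)/(n+1):
  ∫_0^5 u(x)^2 dx = ∫_0^5 (x^6 + 4*x^5 - 2*x^4 - 6*x^3 + 21*x^2 - 18*x + 9) dx. Term by term:
    ∫_0^5 x^6 dx = 78125/7;  ∫_0^5 4*x^5 dx = 31250/3;  ∫_0^5 -2*x^4 dx = -1250;
    ∫_0^5 -6*x^3 dx = -1875/2;  ∫_0^5 21*x^2 dx = 875;  ∫_0^5 -18*x dx = -225;
    ∫_0^5 9 dx = 45.
  Sum: 78125/7 + 31250/3 − 1250 − 1875/2 + 875 − 225 + 45 = 843565/42.
  ∫_0^5 u'(x)^2 dx = ∫_0^5 (9*x^4 + 24*x^3 - 2*x^2 - 24*x + 9) dx. Term by term:
    ∫_0^5 9*x^4 dx = 5625;  ∫_0^5 24*x^3 dx = 3750;  ∫_0^5 -2*x^2 dx = -250/3;
    ∫_0^5 -24*x dx = -300;  ∫_0^5 9 dx = 45.
  Sum: 5625 + 3750 − 250/3 − 300 + 45 = 27110/3.
Adding: ||u||_{H^1}^2 = 843565/42 + 27110/3 = 1223105/42.


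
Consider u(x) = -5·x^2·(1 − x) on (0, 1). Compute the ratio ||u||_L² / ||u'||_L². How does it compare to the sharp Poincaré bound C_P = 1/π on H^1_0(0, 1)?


||u||_L² / ||u'||_L² = sqrt(14)/14 < C_P = 1/π.

u(x) = -5·x^2·(1 − x), so u'(x) = 5*x*(3*x - 2).
u(x) = -5·x^2·(1 − x) vanishes at x = 0 and x = 1, so u ∈ H^1_0(0, 1). Differentiate via the product rule and integrate the resulting polynomials term by term.
  ∫_0^1 u² dx = ∫_0^1 (25*x^6 - 50*x^5 + 25*x^4) dx. Term by term:
    ∫_0^1 25*x^6 dx = 25/7;  ∫_0^1 -50*x^5 dx = -25/3;  ∫_0^1 25*x^4 dx = 5.
  Sum: 25/7 − 25/3 + 5 = 5/21.
  ∫_0^1 (u')² dx = ∫_0^1 (225*x^4 - 300*x^3 + 100*x^2) dx. Term by term:
    ∫_0^1 225*x^4 dx = 45;  ∫_0^1 -300*x^3 dx = -75;  ∫_0^1 100*x^2 dx = 100/3.
  Sum: 45 − 75 + 100/3 = 10/3.
∫_0^1 u² dx = 5/21, so ||u||_L² = sqrt(105)/21.
∫_0^1 (u')² dx = 10/3, so ||u'||_L² = sqrt(30)/3.
Ratio ||u||_L² / ||u'||_L² = sqrt(14)/14.
Sharp Poincaré constant on H^1_0(0, 1) is C_P = L/π = 1/π, achieved by sin(π·x).
A polynomial bump cannot attain the sharp Poincaré constant (only the first sine eigenfunction does), so the ratio is strictly less than C_P, consistent with ||u||_L² ≤ C_P ||u'||_L².


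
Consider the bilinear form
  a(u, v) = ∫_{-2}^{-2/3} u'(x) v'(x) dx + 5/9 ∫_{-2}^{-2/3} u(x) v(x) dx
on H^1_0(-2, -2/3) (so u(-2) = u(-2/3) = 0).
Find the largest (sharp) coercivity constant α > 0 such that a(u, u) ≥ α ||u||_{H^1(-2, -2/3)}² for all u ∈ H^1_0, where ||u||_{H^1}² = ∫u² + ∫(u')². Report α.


α = (80 + 81*π^2)/(9*(16 + 9*π^2))

Coercivity of a(·,·) on H^1_0(-2, -2/3) means a(u, u) ≥ α ||u||_{H^1}² for every u ∈ H^1_0.
The interval has length L = 4/3, and Poincaré/coercivity depend only on L. Here a(u, u) = ∫(u')² + (5/9)·∫u².
Here 0 < c = 5/9 < 1. The condition a(u,u) ≥ α||u||_{H^1}² reads (1−α)∫(u')² ≥ (α−c)∫u². Any admissible α is ≤ 1 (rapidly oscillating u have ∫u²/∫(u')² → 0), and α = 1 would force 0 ≥ (1−c)∫u², impossible since c < 1; so 1−α > 0. By the sharp Poincaré inequality on H^1_0 of an interval of length L, ∫(u')² ≥ (π/L)²∫u² with equality for the first sine mode sin(π(x−x₀)/L) (x₀ the left endpoint), so the inequality holds for all u iff (1−α)(π/L)² ≥ α − c, i.e. α ≤ ((π/L)² + c)/((π/L)² + 1) = (1 + c(L/π)²)/(1 + (L/π)²). With (π/L)² = 9*π^2/16 and c = 5/9, the largest admissible constant is α = ((π/L)² + c)/((π/L)² + 1).
Simplifying, α = (80 + 81*π^2)/(9*(16 + 9*π^2)).


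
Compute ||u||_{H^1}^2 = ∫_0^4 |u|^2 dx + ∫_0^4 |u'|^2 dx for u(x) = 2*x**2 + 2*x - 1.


||u||_{H^1}^2 = 26828/15

The H^1 norm (squared) on an interval (0, L) is
  ||u||_{H^1}^2 = ∫_0^L u(x)^2 dx + ∫_0^L u'(x)^2 dx.
Compute u'(x) = 4*x + 2.
Then u(x)^2 = 4*x**4 + 8*x**3 - 4*x + 1 and u'(x)^2 = 16*x**2 + 16*x + 4.
Integrate each monomial from 0 to 4 using ∫_0^4 c·x^n dx = c·4^(n+1)/(n+1):
  ∫_0^4 u(x)^2 dx = ∫_0^4 (4*x^4 + 8*x^3 - 4*x + 1) dx. Term by term:
    ∫_0^4 4*x^4 dx = 4096/5;  ∫_0^4 8*x^3 dx = 512;  ∫_0^4 -4*x dx = -32;
    ∫_0^4 1 dx = 4.
  Sum: 4096/5 + 512 − 32 + 4 = 6516/5.
  ∫_0^4 u'(x)^2 dx = ∫_0^4 (16*x^2 + 16*x + 4) dx. Term by term:
    ∫_0^4 16*x^2 dx = 1024/3;  ∫_0^4 16*x dx = 128;  ∫_0^4 4 dx = 16.
  Sum: 1024/3 + 128 + 16 = 1456/3.
Adding: ||u||_{H^1}^2 = 6516/5 + 1456/3 = 26828/15.


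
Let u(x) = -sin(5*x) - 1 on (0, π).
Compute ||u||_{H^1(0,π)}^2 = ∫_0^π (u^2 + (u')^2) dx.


||u||_{H^1(0,π)}^2 = 4/5 + 14*π

u'(x) = -5*cos(5*x).
Expand u² and (u')² and integrate term by term on (0, π), using: for integers n ≥ 1, ∫_0^π sin²(nx) dx = ∫_0^π cos²(nx) dx = π/2; for n ≠ n', ∫_0^π sin(nx)sin(n'x) dx = ∫_0^π cos(nx)cos(n'x) dx = 0; and by product-to-sum, ∫_0^π sin(nx)cos(n'x) dx = ½∫_0^π [sin((n+n')x) + sin((n−n')x)] dx, which is 0 when n+n' is even and 2n/(n²−n'²) when n+n' is odd (it need not vanish on (0, π)). For the constant mode: ∫_0^π 1 dx = π, ∫_0^π cos(nx) dx = 0, ∫_0^π sin(nx) dx = (1−(−1)^n)/n.
  u² squared terms: (-1)²·∫1 dx = 1·π = π;  (-1)²·∫sin(5x)² dx = 1·π/2 = π/2.
  u² cross terms: 2·(-1)·(-1)·∫1·sin(5x) dx = 2·(2/5) = 4/5.
  So ∫_0^π u² dx = π + π/2 + 4/5 = 4/5 + 3*π/2.
  (u')² squared terms: (-5)²·∫cos(5x)² dx = 25·π/2 = 25*π/2.
  So ∫_0^π (u')² dx = 25*π/2.
||u||_{H^1}^2 = (4/5 + 3*π/2) + (25*π/2) = 4/5 + 14*π.


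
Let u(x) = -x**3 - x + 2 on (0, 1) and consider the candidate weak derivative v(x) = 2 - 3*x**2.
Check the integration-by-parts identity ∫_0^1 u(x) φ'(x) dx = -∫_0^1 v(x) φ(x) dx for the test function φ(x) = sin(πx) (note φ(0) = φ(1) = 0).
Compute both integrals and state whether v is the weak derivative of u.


LHS = -12/π^3 + 5/π, RHS = (-12 - π^2)/π^3. No, v is not the weak derivative of u.

u(x) = -x**3 - x + 2, classical derivative u'(x) = -3*x**2 - 1.
φ(x) = sin(πx), so φ'(x) = π*cos(π*x).
Note φ(0) = φ(1) = 0, so the boundary term u·φ vanishes.
LHS = ∫_0^1 u(x) φ'(x) dx = ∫_0^1 (-π*x^3*cos(π*x) - π*x*cos(π*x) + 2*π*cos(π*x)) dx. Term by term:
  ∫_0^1 2*π*cos(π*x) dx = 0;  ∫_0^1 -π*x*cos(π*x) dx = 2/π;  ∫_0^1 -π*x^3*cos(π*x) dx = -12/π^3 + 3/π.
Sum: 0 + 2/π + -12/π^3 + 3/π = -12/π^3 + 5/π.
So LHS = -12/π^3 + 5/π.
∫_0^1 v(x) φ(x) dx = ∫_0^1 (-3*x^2*sin(π*x) + 2*sin(π*x)) dx. Term by term:
  ∫_0^1 2*sin(π*x) dx = 4/π;  ∫_0^1 -3*x^2*sin(π*x) dx = -3/π + 12/π^3.
Sum: 4/π + -3/π + 12/π^3 = (π^2 + 12)/π^3.
So RHS = -∫_0^1 v(x) φ(x) dx = (-12 - π^2)/π^3.
LHS − RHS = 6/π ≠ 0, so the identity fails.
(For a valid weak derivative the identity must hold for EVERY test function, in particular this one. The failure shows v is NOT the weak derivative of u.)
Correct weak derivative would be u'(x) = -3*x**2 - 1.


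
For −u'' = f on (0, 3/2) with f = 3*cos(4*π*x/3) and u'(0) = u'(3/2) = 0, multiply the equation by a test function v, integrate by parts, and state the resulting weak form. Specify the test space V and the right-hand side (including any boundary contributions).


V = H^1(0, 3/2) (no boundary constraint on v; u is determined up to an additive constant); weak form: ∫_0^3/2 u'v' dx = ∫_0^3/2 (3*cos(4*π*x/3)) v dx for all v ∈ V.

Multiply both sides by a test function v and integrate from 0 to 3/2:
  ∫_0^3/2 −u''(x) v(x) dx = ∫_0^3/2 f(x) v(x) dx.
Integrate the LHS by parts once:
  ∫_0^3/2 −u'' v dx = −[u'(x) v(x)]_0^3/2 + ∫_0^3/2 u'(x) v'(x) dx.
Thus ∫_0^3/2 u'(x) v'(x) dx = ∫_0^3/2 f(x) v(x) dx + [u'(x) v(x)]_0^3/2.
Choose V so that boundary terms are either known or forced to vanish.
u has homogeneous Neumann: u'(0) = u'(3/2) = 0. So [u' v]_0^3/2 = 0·v(3/2) − 0·v(0) = 0 for any v; take V = H^1(0, 3/2).
Weak formulation: find u (satisfying any essential BC) such that ∫_0^3/2 u'(x) v'(x) dx = ∫_0^3/2 f v dx for all v ∈ V (homogeneous Neumann, so boundary terms vanish).
Substituting f(x) = 3*cos(4*π*x/3), the right-hand side is ∫_0^3/2 (3*cos(4*π*x/3)) v dx.
Compatibility check (pure Neumann): taking v ≡ 1 ∈ V gives 0 = ∫_0^3/2 f dx + (0) − (0), i.e. ∫_0^3/2 f dx must equal u'(0) − u'(3/2) = 0. Indeed ∫_0^3/2 (3*cos(4*π*x/3)) dx = 0, so the data are compatible. The solution is then unique only up to an additive constant (fix it e.g. by requiring ∫_0^3/2 u dx = 0).


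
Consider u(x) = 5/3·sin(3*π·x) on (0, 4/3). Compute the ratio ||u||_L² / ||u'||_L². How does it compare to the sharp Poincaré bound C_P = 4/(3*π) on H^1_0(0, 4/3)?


||u||_L² / ||u'||_L² = 1/(3*π) < C_P = 4/(3*π).

u(x) = 5/3·sin(3*π·x), so u'(x) = 5*π*cos(3*π*x).
Writing u(x) = A·sin(kπx/L) with A = 5/3 and k = 4, use ∫_0^L sin²(kπx/L) dx = L/2 and ∫_0^L cos²(kπx/L) dx = L/2.
u² = 25/9·sin²(3*π·x) and (u')² = 25*π^2·cos²(3*π·x), and each of sin², cos² integrates to L/2 = 2/3 over (0, 4/3).
∫_0^4/3 u² dx = 50/27, so ||u||_L² = 5*sqrt(6)/9.
∫_0^4/3 (u')² dx = 50*π^2/3, so ||u'||_L² = 5*sqrt(6)*π/3.
Ratio ||u||_L² / ||u'||_L² = 1/(3*π).
Sharp Poincaré constant on H^1_0(0, 4/3) is C_P = L/π = 4/(3*π), achieved by sin(3*π/4·x).
This is the k = 4 harmonic; the ratio L/(kπ) is strictly less than C_P = L/π, consistent with the sharp inequality ||u||_L² ≤ C_P ||u'||_L².


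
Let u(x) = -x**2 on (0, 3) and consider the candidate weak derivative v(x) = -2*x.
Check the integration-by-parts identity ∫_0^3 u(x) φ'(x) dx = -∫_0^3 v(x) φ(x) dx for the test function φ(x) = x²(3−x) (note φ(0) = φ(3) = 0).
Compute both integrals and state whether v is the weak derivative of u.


LHS = 243/10, RHS = 243/10. Yes, v = u' weakly.

u(x) = -x**2, classical derivative u'(x) = -2*x.
φ(x) = x²(3−x), so φ'(x) = 3*x*(2 - x).
Note φ(0) = φ(3) = 0, so the boundary term u·φ vanishes.
LHS = ∫_0^3 u(x) φ'(x) dx = ∫_0^3 (3*x^4 - 6*x^3) dx. Term by term:
  ∫_0^3 3*x^4 dx = 729/5;  ∫_0^3 -6*x^3 dx = -243/2.
Sum: 729/5 − 243/2 = 243/10.
So LHS = 243/10.
∫_0^3 v(x) φ(x) dx = ∫_0^3 (2*x^4 - 6*x^3) dx. Term by term:
  ∫_0^3 2*x^4 dx = 486/5;  ∫_0^3 -6*x^3 dx = -243/2.
Sum: 486/5 − 243/2 = -243/10.
So RHS = -∫_0^3 v(x) φ(x) dx = 243/10.
LHS = RHS, so the identity holds for this test φ.
Moreover u is smooth here and v(x) = u'(x) = -2*x pointwise, so the identity holds for every test function. Hence v is the weak derivative of u.


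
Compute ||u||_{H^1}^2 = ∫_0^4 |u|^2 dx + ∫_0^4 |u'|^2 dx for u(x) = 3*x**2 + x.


||u||_{H^1}^2 = 46748/15

The H^1 norm (squared) on an interval (0, L) is
  ||u||_{H^1}^2 = ∫_0^L u(x)^2 dx + ∫_0^L u'(x)^2 dx.
Compute u'(x) = 6*x + 1.
Then u(x)^2 = 9*x**4 + 6*x**3 + x**2 and u'(x)^2 = 36*x**2 + 12*x + 1.
Integrate each monomial from 0 to 4 using ∫_0^4 c·x^n dx = c·4^(n+1)/(n+1):
  ∫_0^4 u(x)^2 dx = ∫_0^4 (9*x^4 + 6*x^3 + x^2) dx. Term by term:
    ∫_0^4 9*x^4 dx = 9216/5;  ∫_0^4 6*x^3 dx = 384;  ∫_0^4 x^2 dx = 64/3.
  Sum: 9216/5 + 384 + 64/3 = 33728/15.
  ∫_0^4 u'(x)^2 dx = ∫_0^4 (36*x^2 + 12*x + 1) dx. Term by term:
    ∫_0^4 36*x^2 dx = 768;  ∫_0^4 12*x dx = 96;  ∫_0^4 1 dx = 4.
  Sum: 768 + 96 + 4 = 868.
Adding: ||u||_{H^1}^2 = 33728/15 + 868 = 46748/15.


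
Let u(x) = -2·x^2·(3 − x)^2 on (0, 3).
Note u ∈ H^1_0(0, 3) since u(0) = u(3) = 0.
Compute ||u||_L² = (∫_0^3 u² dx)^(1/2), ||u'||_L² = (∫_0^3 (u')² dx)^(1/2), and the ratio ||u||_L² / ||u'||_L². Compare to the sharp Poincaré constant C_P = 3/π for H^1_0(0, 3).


||u||_L² / ||u'||_L² = sqrt(3)/2 < C_P = 3/π.

u(x) = -2·x^2·(3 − x)^2, so u'(x) = 4*x*(x*(3 - x) - (x - 3)^2).
u(x) = -2·x^2·(3 − x)^2 vanishes at x = 0 and x = 3, so u ∈ H^1_0(0, 3). Differentiate via the product rule and integrate the resulting polynomials term by term.
  ∫_0^3 u² dx = ∫_0^3 (4*x^8 - 48*x^7 + 216*x^6 - 432*x^5 + 324*x^4) dx. Term by term:
    ∫_0^3 4*x^8 dx = 8748;  ∫_0^3 -48*x^7 dx = -39366;  ∫_0^3 216*x^6 dx = 472392/7;
    ∫_0^3 -432*x^5 dx = -52488;  ∫_0^3 324*x^4 dx = 78732/5.
  Sum: 8748 − 39366 + 472392/7 − 52488 + 78732/5 = 4374/35.
  ∫_0^3 (u')² dx = ∫_0^3 (64*x^6 - 576*x^5 + 1872*x^4 - 2592*x^3 + 1296*x^2) dx. Term by term:
    ∫_0^3 64*x^6 dx = 139968/7;  ∫_0^3 -576*x^5 dx = -69984;  ∫_0^3 1872*x^4 dx = 454896/5;
    ∫_0^3 -2592*x^3 dx = -52488;  ∫_0^3 1296*x^2 dx = 11664.
  Sum: 139968/7 − 69984 + 454896/5 − 52488 + 11664 = 5832/35.
∫_0^3 u² dx = 4374/35, so ||u||_L² = 27*sqrt(210)/35.
∫_0^3 (u')² dx = 5832/35, so ||u'||_L² = 54*sqrt(70)/35.
Ratio ||u||_L² / ||u'||_L² = sqrt(3)/2.
Sharp Poincaré constant on H^1_0(0, 3) is C_P = L/π = 3/π, achieved by sin(π/3·x).
A polynomial bump cannot attain the sharp Poincaré constant (only the first sine eigenfunction does), so the ratio is strictly less than C_P, consistent with ||u||_L² ≤ C_P ||u'||_L².


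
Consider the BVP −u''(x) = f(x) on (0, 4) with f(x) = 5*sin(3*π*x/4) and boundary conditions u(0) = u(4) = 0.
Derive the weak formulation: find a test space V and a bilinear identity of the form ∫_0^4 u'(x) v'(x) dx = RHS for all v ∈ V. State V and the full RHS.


V = H^1_0(0, 4) (so v(0) = v(4) = 0); weak form: ∫_0^4 u'v' dx = ∫_0^4 (5*sin(3*π*x/4)) v dx for all v ∈ V.

Multiply both sides by a test function v and integrate from 0 to 4:
  ∫_0^4 −u''(x) v(x) dx = ∫_0^4 f(x) v(x) dx.
Integrate the LHS by parts once:
  ∫_0^4 −u'' v dx = −[u'(x) v(x)]_0^4 + ∫_0^4 u'(x) v'(x) dx.
Thus ∫_0^4 u'(x) v'(x) dx = ∫_0^4 f(x) v(x) dx + [u'(x) v(x)]_0^4.
Choose V so that boundary terms are either known or forced to vanish.
u is Dirichlet: u(0) = u(4) = 0. Let V = H^1_0(0, 4); then v(0) = v(4) = 0, and [u' v]_0^4 = 0.
Weak formulation: find u (satisfying any essential BC) such that ∫_0^4 u'(x) v'(x) dx = ∫_0^4 f v dx for all v ∈ V.
Substituting f(x) = 5*sin(3*π*x/4), the right-hand side is ∫_0^4 (5*sin(3*π*x/4)) v dx.


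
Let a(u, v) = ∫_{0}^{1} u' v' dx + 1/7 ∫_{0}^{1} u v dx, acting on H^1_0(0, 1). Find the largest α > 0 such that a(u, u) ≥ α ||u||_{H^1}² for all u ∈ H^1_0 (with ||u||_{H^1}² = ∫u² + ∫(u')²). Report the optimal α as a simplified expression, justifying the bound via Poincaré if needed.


α = (1/7 + π^2)/(1 + π^2)

Coercivity of a(·,·) on H^1_0(0, 1) means a(u, u) ≥ α ||u||_{H^1}² for every u ∈ H^1_0.
The interval has length L = 1, and Poincaré/coercivity depend only on L. Here a(u, u) = ∫(u')² + (1/7)·∫u².
Here 0 < c = 1/7 < 1. The condition a(u,u) ≥ α||u||_{H^1}² reads (1−α)∫(u')² ≥ (α−c)∫u². Any admissible α is ≤ 1 (rapidly oscillating u have ∫u²/∫(u')² → 0), and α = 1 would force 0 ≥ (1−c)∫u², impossible since c < 1; so 1−α > 0. By the sharp Poincaré inequality on H^1_0 of an interval of length L, ∫(u')² ≥ (π/L)²∫u² with equality for the first sine mode sin(π(x−x₀)/L) (x₀ the left endpoint), so the inequality holds for all u iff (1−α)(π/L)² ≥ α − c, i.e. α ≤ ((π/L)² + c)/((π/L)² + 1) = (1 + c(L/π)²)/(1 + (L/π)²). With (π/L)² = π^2 and c = 1/7, the largest admissible constant is α = ((π/L)² + c)/((π/L)² + 1).
Simplifying, α = (1/7 + π^2)/(1 + π^2).


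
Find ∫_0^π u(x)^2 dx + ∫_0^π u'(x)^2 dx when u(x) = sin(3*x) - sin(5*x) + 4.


||u||_{H^1(0,π)}^2 = 32/15 + 34*π

u'(x) = 3*cos(3*x) - 5*cos(5*x).
Expand u² and (u')² and integrate term by term on (0, π), using: for integers n ≥ 1, ∫_0^π sin²(nx) dx = ∫_0^π cos²(nx) dx = π/2; for n ≠ n', ∫_0^π sin(nx)sin(n'x) dx = ∫_0^π cos(nx)cos(n'x) dx = 0; and by product-to-sum, ∫_0^π sin(nx)cos(n'x) dx = ½∫_0^π [sin((n+n')x) + sin((n−n')x)] dx, which is 0 when n+n' is even and 2n/(n²−n'²) when n+n' is odd (it need not vanish on (0, π)). For the constant mode: ∫_0^π 1 dx = π, ∫_0^π cos(nx) dx = 0, ∫_0^π sin(nx) dx = (1−(−1)^n)/n.
  u² squared terms: (4)²·∫1 dx = 16·π = 16*π;  (-1)²·∫sin(5x)² dx = 1·π/2 = π/2;  (1)²·∫sin(3x)² dx = 1·π/2 = π/2.
  u² cross terms: 2·(4)·(-1)·∫1·sin(5x) dx = -8·(2/5) = -16/5;  2·(4)·(1)·∫1·sin(3x) dx = 8·(2/3) = 16/3;  2·(-1)·(1)·∫sin(5x)·sin(3x) dx = -2·(0) = 0.
  So ∫_0^π u² dx = 16*π + π/2 + π/2 − 16/5 + 16/3 + 0 = 32/15 + 17*π.
  (u')² squared terms: (-5)²·∫cos(5x)² dx = 25·π/2 = 25*π/2;  (3)²·∫cos(3x)² dx = 9·π/2 = 9*π/2.
  (u')² cross terms: 2·(-5)·(3)·∫cos(5x)·cos(3x) dx = -30·(0) = 0.
  So ∫_0^π (u')² dx = 25*π/2 + 9*π/2 + 0 = 17*π.
||u||_{H^1}^2 = (32/15 + 17*π) + (17*π) = 32/15 + 34*π.


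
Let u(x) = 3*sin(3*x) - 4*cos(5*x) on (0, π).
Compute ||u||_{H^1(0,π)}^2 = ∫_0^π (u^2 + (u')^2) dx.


||u||_{H^1(0,π)}^2 = 253*π

u'(x) = 20*sin(5*x) + 9*cos(3*x).
Expand u² and (u')² and integrate term by term on (0, π), using: for integers n ≥ 1, ∫_0^π sin²(nx) dx = ∫_0^π cos²(nx) dx = π/2; for n ≠ n', ∫_0^π sin(nx)sin(n'x) dx = ∫_0^π cos(nx)cos(n'x) dx = 0; and by product-to-sum, ∫_0^π sin(nx)cos(n'x) dx = ½∫_0^π [sin((n+n')x) + sin((n−n')x)] dx, which is 0 when n+n' is even and 2n/(n²−n'²) when n+n' is odd (it need not vanish on (0, π)).
  u² squared terms: (-4)²·∫cos(5x)² dx = 16·π/2 = 8*π;  (3)²·∫sin(3x)² dx = 9·π/2 = 9*π/2.
  u² cross terms: 2·(-4)·(3)·∫cos(5x)·sin(3x) dx = -24·(0) = 0.
  So ∫_0^π u² dx = 8*π + 9*π/2 + 0 = 25*π/2.
  (u')² squared terms: (9)²·∫cos(3x)² dx = 81·π/2 = 81*π/2;  (20)²·∫sin(5x)² dx = 400·π/2 = 200*π.
  (u')² cross terms: 2·(9)·(20)·∫cos(3x)·sin(5x) dx = 360·(0) = 0.
  So ∫_0^π (u')² dx = 81*π/2 + 200*π + 0 = 481*π/2.
||u||_{H^1}^2 = (25*π/2) + (481*π/2) = 253*π.


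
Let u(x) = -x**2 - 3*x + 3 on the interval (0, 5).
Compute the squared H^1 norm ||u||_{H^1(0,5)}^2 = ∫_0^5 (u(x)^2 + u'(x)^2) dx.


||u||_{H^1}^2 = 11215/6

The H^1 norm (squared) on an interval (0, L) is
  ||u||_{H^1}^2 = ∫_0^L u(x)^2 dx + ∫_0^L u'(x)^2 dx.
Compute u'(x) = -2*x - 3.
Then u(x)^2 = x**4 + 6*x**3 + 3*x**2 - 18*x + 9 and u'(x)^2 = 4*x**2 + 12*x + 9.
Integrate each monomial from 0 to 5 using ∫_0^5 c·x^n dx = c·5^(n+1)/(n+1):
  ∫_0^5 u(x)^2 dx = ∫_0^5 (x^4 + 6*x^3 + 3*x^2 - 18*x + 9) dx. Term by term:
    ∫_0^5 x^4 dx = 625;  ∫_0^5 6*x^3 dx = 1875/2;  ∫_0^5 3*x^2 dx = 125;
    ∫_0^5 -18*x dx = -225;  ∫_0^5 9 dx = 45.
  Sum: 625 + 1875/2 + 125 − 225 + 45 = 3015/2.
  ∫_0^5 u'(x)^2 dx = ∫_0^5 (4*x^2 + 12*x + 9) dx. Term by term:
    ∫_0^5 4*x^2 dx = 500/3;  ∫_0^5 12*x dx = 150;  ∫_0^5 9 dx = 45.
  Sum: 500/3 + 150 + 45 = 1085/3.
Adding: ||u||_{H^1}^2 = 3015/2 + 1085/3 = 11215/6.


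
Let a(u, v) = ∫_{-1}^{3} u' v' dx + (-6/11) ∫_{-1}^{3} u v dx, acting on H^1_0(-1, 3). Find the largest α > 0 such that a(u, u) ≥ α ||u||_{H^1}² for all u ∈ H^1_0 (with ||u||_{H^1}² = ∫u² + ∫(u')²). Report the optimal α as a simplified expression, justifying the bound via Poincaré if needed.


α = (-96/11 + π^2)/(π^2 + 16)

Coercivity of a(·,·) on H^1_0(-1, 3) means a(u, u) ≥ α ||u||_{H^1}² for every u ∈ H^1_0.
The interval has length L = 4, and Poincaré/coercivity depend only on L. Here a(u, u) = ∫(u')² + (-6/11)·∫u².
Here c = -6/11 < 0 with |c| < (π/L)² = π^2/16, so coercivity still holds. The condition a(u,u) ≥ α||u||_{H^1}² reads (1−α)∫(u')² ≥ (α−c)∫u². Any admissible α is ≤ 1 (rapidly oscillating u have ∫u²/∫(u')² → 0), and α = 1 would force 0 ≥ (1−c)∫u², impossible since c < 1; so 1−α > 0. By the sharp Poincaré inequality on H^1_0 of an interval of length L, ∫(u')² ≥ (π/L)²∫u² with equality for the first sine mode sin(π(x−x₀)/L) (x₀ the left endpoint), so the inequality holds for all u iff (1−α)(π/L)² ≥ α − c, i.e. α ≤ ((π/L)² + c)/((π/L)² + 1) = (1 + c(L/π)²)/(1 + (L/π)²). (Direct route, valid since c ≤ 0: Poincaré gives c∫u² ≥ c(L/π)²∫(u')², so a(u,u) ≥ (1 + c(L/π)²)∫(u')², while ||u||_{H^1}² ≤ (1 + (L/π)²)∫(u')²; dividing yields the same α.) With (π/L)² = π^2/16 and c = -6/11, the largest admissible constant is α = ((π/L)² + c)/((π/L)² + 1).
Simplifying, α = (-96/11 + π^2)/(π^2 + 16).


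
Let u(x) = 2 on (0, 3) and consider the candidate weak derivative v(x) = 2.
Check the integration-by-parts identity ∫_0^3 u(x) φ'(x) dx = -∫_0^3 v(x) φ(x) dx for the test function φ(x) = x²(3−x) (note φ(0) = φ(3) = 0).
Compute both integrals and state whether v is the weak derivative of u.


LHS = 0, RHS = -27/2. No, v is not the weak derivative of u.

u(x) = 2, classical derivative u'(x) = 0.
φ(x) = x²(3−x), so φ'(x) = 3*x*(2 - x).
Note φ(0) = φ(3) = 0, so the boundary term u·φ vanishes.
LHS = ∫_0^3 u(x) φ'(x) dx = ∫_0^3 (-6*x^2 + 12*x) dx. Term by term:
  ∫_0^3 -6*x^2 dx = -54;  ∫_0^3 12*x dx = 54.
Sum: -54 + 54 = 0.
So LHS = 0.
∫_0^3 v(x) φ(x) dx = ∫_0^3 (-2*x^3 + 6*x^2) dx. Term by term:
  ∫_0^3 -2*x^3 dx = -81/2;  ∫_0^3 6*x^2 dx = 54.
Sum: -81/2 + 54 = 27/2.
So RHS = -∫_0^3 v(x) φ(x) dx = -27/2.
LHS − RHS = 27/2 ≠ 0, so the identity fails.
(For a valid weak derivative the identity must hold for EVERY test function, in particular this one. The failure shows v is NOT the weak derivative of u.)
Correct weak derivative would be u'(x) = 0.


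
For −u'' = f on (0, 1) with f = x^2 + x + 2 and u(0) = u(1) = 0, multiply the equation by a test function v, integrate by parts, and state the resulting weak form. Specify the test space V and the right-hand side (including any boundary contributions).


V = H^1_0(0, 1) (so v(0) = v(1) = 0); weak form: ∫_0^1 u'v' dx = ∫_0^1 (x^2 + x + 2) v dx for all v ∈ V.

Multiply both sides by a test function v and integrate from 0 to 1:
  ∫_0^1 −u''(x) v(x) dx = ∫_0^1 f(x) v(x) dx.
Integrate the LHS by parts once:
  ∫_0^1 −u'' v dx = −[u'(x) v(x)]_0^1 + ∫_0^1 u'(x) v'(x) dx.
Thus ∫_0^1 u'(x) v'(x) dx = ∫_0^1 f(x) v(x) dx + [u'(x) v(x)]_0^1.
Choose V so that boundary terms are either known or forced to vanish.
u is Dirichlet: u(0) = u(1) = 0. Let V = H^1_0(0, 1); then v(0) = v(1) = 0, and [u' v]_0^1 = 0.
Weak formulation: find u (satisfying any essential BC) such that ∫_0^1 u'(x) v'(x) dx = ∫_0^1 f v dx for all v ∈ V.
Substituting f(x) = x^2 + x + 2, the right-hand side is ∫_0^1 (x^2 + x + 2) v dx.


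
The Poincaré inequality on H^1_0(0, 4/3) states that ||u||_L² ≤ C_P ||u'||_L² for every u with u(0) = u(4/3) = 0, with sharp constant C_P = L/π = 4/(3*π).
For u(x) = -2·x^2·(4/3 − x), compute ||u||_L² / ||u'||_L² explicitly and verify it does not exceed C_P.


||u||_L² / ||u'||_L² = 2*sqrt(14)/21 < C_P = 4/(3*π).

u(x) = -2·x^2·(4/3 − x), so u'(x) = 2*x*(9*x - 8)/3.
u(x) = -2·x^2·(4/3 − x) vanishes at x = 0 and x = 4/3, so u ∈ H^1_0(0, 4/3). Differentiate via the product rule and integrate the resulting polynomials term by term.
  ∫_0^4/3 u² dx = ∫_0^4/3 (4*x^6 - 32*x^5/3 + 64*x^4/9) dx. Term by term:
    ∫_0^4/3 4*x^6 dx = 65536/15309;  ∫_0^4/3 -32*x^5/3 dx = -65536/6561;  ∫_0^4/3 64*x^4/9 dx = 65536/10935.
  Sum: 65536/15309 − 65536/6561 + 65536/10935 = 65536/229635.
  ∫_0^4/3 (u')² dx = ∫_0^4/3 (36*x^4 - 64*x^3 + 256*x^2/9) dx. Term by term:
    ∫_0^4/3 36*x^4 dx = 4096/135;  ∫_0^4/3 -64*x^3 dx = -4096/81;  ∫_0^4/3 256*x^2/9 dx = 16384/729.
  Sum: 4096/135 − 4096/81 + 16384/729 = 8192/3645.
∫_0^4/3 u² dx = 65536/229635, so ||u||_L² = 256*sqrt(35)/2835.
∫_0^4/3 (u')² dx = 8192/3645, so ||u'||_L² = 64*sqrt(10)/135.
Ratio ||u||_L² / ||u'||_L² = 2*sqrt(14)/21.
Sharp Poincaré constant on H^1_0(0, 4/3) is C_P = L/π = 4/(3*π), achieved by sin(3*π/4·x).
A polynomial bump cannot attain the sharp Poincaré constant (only the first sine eigenfunction does), so the ratio is strictly less than C_P, consistent with ||u||_L² ≤ C_P ||u'||_L².


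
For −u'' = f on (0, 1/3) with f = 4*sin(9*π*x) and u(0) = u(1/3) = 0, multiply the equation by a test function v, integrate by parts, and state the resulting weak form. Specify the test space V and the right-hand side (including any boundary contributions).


V = H^1_0(0, 1/3) (so v(0) = v(1/3) = 0); weak form: ∫_0^1/3 u'v' dx = ∫_0^1/3 (4*sin(9*π*x)) v dx for all v ∈ V.

Multiply both sides by a test function v and integrate from 0 to 1/3:
  ∫_0^1/3 −u''(x) v(x) dx = ∫_0^1/3 f(x) v(x) dx.
Integrate the LHS by parts once:
  ∫_0^1/3 −u'' v dx = −[u'(x) v(x)]_0^1/3 + ∫_0^1/3 u'(x) v'(x) dx.
Thus ∫_0^1/3 u'(x) v'(x) dx = ∫_0^1/3 f(x) v(x) dx + [u'(x) v(x)]_0^1/3.
Choose V so that boundary terms are either known or forced to vanish.
u is Dirichlet: u(0) = u(1/3) = 0. Let V = H^1_0(0, 1/3); then v(0) = v(1/3) = 0, and [u' v]_0^1/3 = 0.
Weak formulation: find u (satisfying any essential BC) such that ∫_0^1/3 u'(x) v'(x) dx = ∫_0^1/3 f v dx for all v ∈ V.
Substituting f(x) = 4*sin(9*π*x), the right-hand side is ∫_0^1/3 (4*sin(9*π*x)) v dx.


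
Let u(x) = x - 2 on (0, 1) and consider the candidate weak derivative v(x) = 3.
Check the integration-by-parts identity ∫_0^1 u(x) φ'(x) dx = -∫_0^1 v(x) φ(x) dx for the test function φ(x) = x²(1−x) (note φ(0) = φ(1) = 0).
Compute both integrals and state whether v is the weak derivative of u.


LHS = -1/12, RHS = -1/4. No, v is not the weak derivative of u.

u(x) = x - 2, classical derivative u'(x) = 1.
φ(x) = x²(1−x), so φ'(x) = x*(2 - 3*x).
Note φ(0) = φ(1) = 0, so the boundary term u·φ vanishes.
LHS = ∫_0^1 u(x) φ'(x) dx = ∫_0^1 (-3*x^3 + 8*x^2 - 4*x) dx. Term by term:
  ∫_0^1 -3*x^3 dx = -3/4;  ∫_0^1 8*x^2 dx = 8/3;  ∫_0^1 -4*x dx = -2.
Sum: -3/4 + 8/3 − 2 = -1/12.
So LHS = -1/12.
∫_0^1 v(x) φ(x) dx = ∫_0^1 (-3*x^3 + 3*x^2) dx. Term by term:
  ∫_0^1 -3*x^3 dx = -3/4;  ∫_0^1 3*x^2 dx = 1.
Sum: -3/4 + 1 = 1/4.
So RHS = -∫_0^1 v(x) φ(x) dx = -1/4.
LHS − RHS = 1/6 ≠ 0, so the identity fails.
(For a valid weak derivative the identity must hold for EVERY test function, in particular this one. The failure shows v is NOT the weak derivative of u.)
Correct weak derivative would be u'(x) = 1.
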